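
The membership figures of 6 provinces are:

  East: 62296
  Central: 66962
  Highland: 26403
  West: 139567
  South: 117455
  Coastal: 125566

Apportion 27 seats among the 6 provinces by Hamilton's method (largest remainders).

East=3, Central=4, Highland=1, West=7, South=6, Coastal=6

Total 538249; standard divisor 538249/27 ≈ 19935.148.
Standard quotas: East 3.1249, Central 3.3590, Highland 1.3244, West 7.0011, South 5.8919, Coastal 6.2987.
Lower quotas: East 3, Central 3, Highland 1, West 7, South 5, Coastal 6 (sum 25, leaving 2 seats).
Remainders in descending order: South 0.8919, Central 0.3590, Highland 0.3244, Coastal 0.2987, East 0.1249, West 0.0011.
The surplus seats go to South, Central.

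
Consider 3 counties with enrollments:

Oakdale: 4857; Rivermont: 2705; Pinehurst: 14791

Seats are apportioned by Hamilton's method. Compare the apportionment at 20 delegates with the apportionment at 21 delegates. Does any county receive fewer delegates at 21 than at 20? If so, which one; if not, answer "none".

At 20 seats: Oakdale 4, Rivermont 3, Pinehurst 13.
At 21 seats: Oakdale 5, Rivermont 2, Pinehurst 14.
Rivermont drops from 3 to 2.

Rivermont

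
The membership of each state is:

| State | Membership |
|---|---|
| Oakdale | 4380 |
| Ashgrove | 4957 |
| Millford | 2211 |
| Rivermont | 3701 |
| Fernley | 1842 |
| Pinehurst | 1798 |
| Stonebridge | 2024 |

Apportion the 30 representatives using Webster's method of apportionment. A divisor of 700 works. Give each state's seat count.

Oakdale 6, Ashgrove 7, Millford 3, Rivermont 5, Fernley 3, Pinehurst 3, Stonebridge 3

With modified divisor 700: modified quotas Oakdale 6.257, Ashgrove 7.081, Millford 3.159, Rivermont 5.287, Fernley 2.631, Pinehurst 2.569, Stonebridge 2.891.
Rounding to the nearest integer: Oakdale 6, Ashgrove 7, Millford 3, Rivermont 5, Fernley 3, Pinehurst 3, Stonebridge 3 (total 30).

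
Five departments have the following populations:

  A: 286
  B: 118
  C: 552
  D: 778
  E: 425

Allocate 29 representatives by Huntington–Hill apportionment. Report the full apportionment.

With divisor 76: modified quotas A 3.763, B 1.553, C 7.263, D 10.237, E 5.592.
Geometric-mean thresholds: A √(3·4)=3.464, B √(1·2)=1.414, C √(7·8)=7.483, D √(10·11)=10.488, E √(5·6)=5.477.
Each quota rounded against its threshold gives A 4, B 2, C 7, D 10, E 6 (total 29).

A 4, B 2, C 7, D 10, E 6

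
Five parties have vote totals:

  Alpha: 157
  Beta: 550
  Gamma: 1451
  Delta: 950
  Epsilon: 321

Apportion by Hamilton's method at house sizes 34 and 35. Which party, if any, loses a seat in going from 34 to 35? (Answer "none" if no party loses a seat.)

At 34 seats: Alpha 2, Beta 6, Gamma 14, Delta 9, Epsilon 3.
At 35 seats: Alpha 1, Beta 6, Gamma 15, Delta 10, Epsilon 3.
Alpha drops from 2 to 1.

Alpha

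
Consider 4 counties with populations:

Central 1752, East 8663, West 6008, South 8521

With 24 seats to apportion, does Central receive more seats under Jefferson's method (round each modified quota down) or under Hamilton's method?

Hamilton

Jefferson: Central 1, East 9, West 6, South 8.
Hamilton: Central 2, East 8, West 6, South 8.
Central gets 1 under Jefferson and 2 under Hamilton.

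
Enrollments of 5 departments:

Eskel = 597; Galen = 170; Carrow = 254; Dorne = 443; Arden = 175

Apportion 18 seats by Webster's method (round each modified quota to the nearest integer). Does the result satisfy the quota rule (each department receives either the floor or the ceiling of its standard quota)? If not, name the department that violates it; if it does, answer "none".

Standard quotas: Eskel 6.556, Galen 1.867, Carrow 2.790, Dorne 4.865, Arden 1.922.
Webster allocation: Eskel 6, Galen 2, Carrow 3, Dorne 5, Arden 2.
Every allocation lies between the lower and upper quota.

none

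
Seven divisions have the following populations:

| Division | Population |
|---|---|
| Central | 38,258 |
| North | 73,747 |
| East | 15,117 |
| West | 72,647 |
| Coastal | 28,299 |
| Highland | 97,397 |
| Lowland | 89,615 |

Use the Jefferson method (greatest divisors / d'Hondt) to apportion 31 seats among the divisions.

Standard divisor 415080/31 ≈ 13389.677; standard quotas: Central 2.857, North 5.508, East 1.129, West 5.426, Coastal 2.113, Highland 7.274, Lowland 6.693.
Rounding down gives 2, 5, 1, 5, 2, 7, 6 = 28 seats, so the divisor must be adjusted.
With modified divisor 12230: modified quotas Central 3.128, North 6.030, East 1.236, West 5.940, Coastal 2.314, Highland 7.964, Lowland 7.327.
Rounding down: Central 3, North 6, East 1, West 5, Coastal 2, Highland 7, Lowland 7 (total 31).

Central 3, North 6, East 1, West 5, Coastal 2, Highland 7, Lowland 7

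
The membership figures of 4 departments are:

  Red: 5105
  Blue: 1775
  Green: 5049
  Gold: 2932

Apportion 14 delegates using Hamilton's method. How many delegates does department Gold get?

3

Total 14861; standard divisor 14861/14 ≈ 1061.5.
Standard quotas: Red 4.8092, Blue 1.6722, Green 4.7565, Gold 2.7621.
Lower quotas: Red 4, Blue 1, Green 4, Gold 2 (sum 11, leaving 3 seats).
Remainders in descending order: Red 0.8092, Gold 0.7621, Green 0.7565, Blue 0.6722.
Largest remainders: Red, Gold, Green receive the extra seats.
Gold receives 3.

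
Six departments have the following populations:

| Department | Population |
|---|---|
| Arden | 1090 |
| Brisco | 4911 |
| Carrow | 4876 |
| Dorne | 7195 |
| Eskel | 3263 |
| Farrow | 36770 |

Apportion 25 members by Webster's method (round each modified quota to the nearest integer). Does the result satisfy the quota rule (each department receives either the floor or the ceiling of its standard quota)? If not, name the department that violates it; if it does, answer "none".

Farrow

Standard quotas: Arden 0.469, Brisco 2.113, Carrow 2.098, Dorne 3.096, Eskel 1.404, Farrow 15.820.
Webster allocation: Arden 0, Brisco 2, Carrow 2, Dorne 3, Eskel 1, Farrow 17.
Farrow has quota 15.820 (lower 15, upper 16) but receives 17 — outside the quota interval.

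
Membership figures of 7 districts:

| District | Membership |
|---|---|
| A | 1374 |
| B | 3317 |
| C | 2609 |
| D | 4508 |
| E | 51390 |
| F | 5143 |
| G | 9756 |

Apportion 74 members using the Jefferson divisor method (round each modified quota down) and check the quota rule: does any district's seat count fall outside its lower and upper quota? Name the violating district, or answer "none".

Standard quotas: A 1.302, B 3.143, C 2.472, D 4.272, E 48.694, F 4.873, G 9.244.
Jefferson allocation: A 1, B 3, C 2, D 4, E 50, F 5, G 9.
E has quota 48.694 (lower 48, upper 49) but receives 50 — outside the quota interval.

E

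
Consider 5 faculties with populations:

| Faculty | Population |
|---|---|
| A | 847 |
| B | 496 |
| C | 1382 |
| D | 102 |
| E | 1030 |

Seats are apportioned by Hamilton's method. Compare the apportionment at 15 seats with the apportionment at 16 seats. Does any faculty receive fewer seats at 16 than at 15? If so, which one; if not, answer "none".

D

At 15 seats: A 3, B 2, C 5, D 1, E 4.
At 16 seats: A 4, B 2, C 6, D 0, E 4.
D drops from 1 to 0.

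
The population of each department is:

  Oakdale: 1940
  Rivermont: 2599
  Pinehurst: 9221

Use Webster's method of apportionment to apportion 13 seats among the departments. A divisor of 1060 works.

Oakdale=2; Rivermont=2; Pinehurst=9

With modified divisor 1060: modified quotas Oakdale 1.830, Rivermont 2.452, Pinehurst 8.699.
Rounding to the nearest integer: Oakdale 2, Rivermont 2, Pinehurst 9 (total 13).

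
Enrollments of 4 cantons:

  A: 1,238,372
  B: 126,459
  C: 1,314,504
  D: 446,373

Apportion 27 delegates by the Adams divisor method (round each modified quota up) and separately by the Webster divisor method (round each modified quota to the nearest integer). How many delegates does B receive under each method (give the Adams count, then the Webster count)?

2 and 1

Adams: A 10, B 2, C 11, D 4.
Webster: A 11, B 1, C 11, D 4.
B gets 2 under Adams and 1 under Webster.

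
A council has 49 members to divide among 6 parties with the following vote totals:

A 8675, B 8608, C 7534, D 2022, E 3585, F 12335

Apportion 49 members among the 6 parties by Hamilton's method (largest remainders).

A 10, B 10, C 9, D 2, E 4, F 14

Total 42759; standard divisor 42759/49 ≈ 872.633.
Standard quotas: A 9.9412, B 9.8644, C 8.6336, D 2.3171, E 4.1083, F 14.1354.
Lower quotas: A 9, B 9, C 8, D 2, E 4, F 14 (sum 46, leaving 3 seats).
Remainders in descending order: A 0.9412, B 0.8644, C 0.6336, D 0.3171, F 0.1354, E 0.1083.
The surplus seats go to A, B, C.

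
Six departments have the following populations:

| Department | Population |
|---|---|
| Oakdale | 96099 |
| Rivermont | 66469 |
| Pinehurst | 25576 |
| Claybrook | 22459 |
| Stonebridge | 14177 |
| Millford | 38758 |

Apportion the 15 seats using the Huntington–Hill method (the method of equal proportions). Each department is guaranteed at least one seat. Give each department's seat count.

Oakdale: 5; Rivermont: 4; Pinehurst: 2; Claybrook: 1; Stonebridge: 1; Millford: 2

With divisor 17815: modified quotas Oakdale 5.394, Rivermont 3.731, Pinehurst 1.436, Claybrook 1.261, Stonebridge 0.796, Millford 2.176.
Geometric-mean thresholds: Oakdale √(5·6)=5.477, Rivermont √(3·4)=3.464, Pinehurst √(1·2)=1.414, Claybrook √(1·2)=1.414, Stonebridge (min 1), Millford √(2·3)=2.449.
Each quota rounded against its threshold gives Oakdale 5, Rivermont 4, Pinehurst 2, Claybrook 1, Stonebridge 1, Millford 2 (total 15).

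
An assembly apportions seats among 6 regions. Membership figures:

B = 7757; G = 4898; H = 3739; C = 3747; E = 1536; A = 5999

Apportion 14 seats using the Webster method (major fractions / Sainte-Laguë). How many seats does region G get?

2

Standard divisor 27676/14 ≈ 1976.857; standard quotas: B 3.924, G 2.478, H 1.891, C 1.895, E 0.777, A 3.035.
Rounding to the nearest integer gives B 4, G 2, H 2, C 2, E 1, A 3 — total 14, matching the house size, so no adjustment is needed.
G receives 2.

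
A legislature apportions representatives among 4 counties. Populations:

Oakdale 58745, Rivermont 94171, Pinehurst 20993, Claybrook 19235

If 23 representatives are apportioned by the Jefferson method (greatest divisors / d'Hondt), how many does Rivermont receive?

Standard divisor 193144/23 ≈ 8397.565; standard quotas: Oakdale 6.995, Rivermont 11.214, Pinehurst 2.500, Claybrook 2.291.
Rounding down gives 6, 11, 2, 2 = 21 seats, so the divisor must be adjusted.
With modified divisor 7600: modified quotas Oakdale 7.730, Rivermont 12.391, Pinehurst 2.762, Claybrook 2.531.
Rounding down: Oakdale 7, Rivermont 12, Pinehurst 2, Claybrook 2 (total 23).
Rivermont receives 12.

12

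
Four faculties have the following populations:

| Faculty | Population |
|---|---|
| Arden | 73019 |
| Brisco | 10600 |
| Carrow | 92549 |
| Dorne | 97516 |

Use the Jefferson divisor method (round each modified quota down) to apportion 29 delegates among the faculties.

Standard divisor 273684/29 ≈ 9437.379; standard quotas: Arden 7.737, Brisco 1.123, Carrow 9.807, Dorne 10.333.
Rounding down gives 7, 1, 9, 10 = 27 seats, so the divisor must be adjusted.
With modified divisor 9000: modified quotas Arden 8.113, Brisco 1.178, Carrow 10.283, Dorne 10.835.
Rounding down: Arden 8, Brisco 1, Carrow 10, Dorne 10 (total 29).

Arden: 8, Brisco: 1, Carrow: 10, Dorne: 10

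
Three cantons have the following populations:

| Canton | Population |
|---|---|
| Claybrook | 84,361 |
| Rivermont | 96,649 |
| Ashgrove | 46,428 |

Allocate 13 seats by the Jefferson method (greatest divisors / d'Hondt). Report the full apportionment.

Claybrook 5, Rivermont 6, Ashgrove 2

Standard divisor 227438/13 ≈ 17495.231; standard quotas: Claybrook 4.822, Rivermont 5.524, Ashgrove 2.654.
Rounding down gives 4, 5, 2 = 11 seats, so the divisor must be adjusted.
With modified divisor 15800: modified quotas Claybrook 5.339, Rivermont 6.117, Ashgrove 2.938.
Rounding down: Claybrook 5, Rivermont 6, Ashgrove 2 (total 13).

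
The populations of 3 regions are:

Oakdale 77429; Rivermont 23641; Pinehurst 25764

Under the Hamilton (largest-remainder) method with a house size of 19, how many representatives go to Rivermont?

The standard divisor is 126834/19 ≈ 6675.474.
Standard quotas: Oakdale 11.5990, Rivermont 3.5415, Pinehurst 3.8595.
Lower quotas: Oakdale 11, Rivermont 3, Pinehurst 3 (sum 17, leaving 2 seats).
Remainders in descending order: Pinehurst 0.8595, Oakdale 0.5990, Rivermont 0.5415.
Largest remainders: Pinehurst, Oakdale receive the extra seats.
Rivermont receives 3.

3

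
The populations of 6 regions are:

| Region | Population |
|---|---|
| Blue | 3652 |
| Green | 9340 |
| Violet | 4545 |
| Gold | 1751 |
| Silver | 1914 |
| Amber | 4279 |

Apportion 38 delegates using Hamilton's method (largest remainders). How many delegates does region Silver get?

The standard divisor is 25481/38 ≈ 670.553.
Standard quotas: Blue 5.4463, Green 13.9288, Violet 6.7780, Gold 2.6113, Silver 2.8544, Amber 6.3813.
Lower quotas: Blue 5, Green 13, Violet 6, Gold 2, Silver 2, Amber 6 (sum 34, leaving 4 seats).
Remainders in descending order: Green 0.9288, Silver 0.8544, Violet 0.7780, Gold 0.6113, Blue 0.4463, Amber 0.3813.
The surplus seats go to Green, Silver, Violet, Gold.
Silver receives 3.

3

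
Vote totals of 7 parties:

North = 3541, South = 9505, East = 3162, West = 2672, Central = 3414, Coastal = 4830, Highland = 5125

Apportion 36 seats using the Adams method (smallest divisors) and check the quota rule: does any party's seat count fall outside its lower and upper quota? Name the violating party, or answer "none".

none

Standard quotas: North 3.953, South 10.611, East 3.530, West 2.983, Central 3.811, Coastal 5.392, Highland 5.721.
Adams allocation: North 4, South 10, East 4, West 3, Central 4, Coastal 5, Highland 6.
Every allocation lies between the lower and upper quota.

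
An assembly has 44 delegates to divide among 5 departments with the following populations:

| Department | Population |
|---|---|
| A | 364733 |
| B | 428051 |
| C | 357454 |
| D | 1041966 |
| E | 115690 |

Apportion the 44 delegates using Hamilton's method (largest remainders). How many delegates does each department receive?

A 7, B 8, C 7, D 20, E 2

Total 2307894; standard divisor 2307894/44 ≈ 52452.136.
Standard quotas: A 6.9536, B 8.1608, C 6.8149, D 19.8651, E 2.2056.
Lower quotas: A 6, B 8, C 6, D 19, E 2 (sum 41, leaving 3 seats).
Remainders in descending order: A 0.9536, D 0.8651, C 0.8149, E 0.2056, B 0.1608.
Largest remainders: A, D, C receive the extra seats.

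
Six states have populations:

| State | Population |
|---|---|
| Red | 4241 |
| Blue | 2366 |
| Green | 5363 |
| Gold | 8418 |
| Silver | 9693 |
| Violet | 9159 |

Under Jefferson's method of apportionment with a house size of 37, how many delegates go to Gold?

8

Standard divisor 39240/37 ≈ 1060.541; standard quotas: Red 3.999, Blue 2.231, Green 5.057, Gold 7.937, Silver 9.140, Violet 8.636.
Rounding down gives 3, 2, 5, 7, 9, 8 = 34 seats, so the divisor must be adjusted.
With modified divisor 1000: modified quotas Red 4.241, Blue 2.366, Green 5.363, Gold 8.418, Silver 9.693, Violet 9.159.
Rounding down: Red 4, Blue 2, Green 5, Gold 8, Silver 9, Violet 9 (total 37).
Gold receives 8.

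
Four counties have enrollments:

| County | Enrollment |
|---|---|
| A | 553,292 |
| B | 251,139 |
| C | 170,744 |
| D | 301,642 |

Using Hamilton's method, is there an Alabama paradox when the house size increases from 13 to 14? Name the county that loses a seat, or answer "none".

none

At 13 seats: A 6, B 2, C 2, D 3.
At 14 seats: A 6, B 3, C 2, D 3.
No county's allocation decreased.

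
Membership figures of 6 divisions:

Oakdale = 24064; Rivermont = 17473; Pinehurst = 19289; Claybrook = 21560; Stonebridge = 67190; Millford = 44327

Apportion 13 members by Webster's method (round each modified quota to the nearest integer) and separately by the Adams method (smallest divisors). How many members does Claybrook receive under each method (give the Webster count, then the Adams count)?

Webster: Oakdale 2, Rivermont 1, Pinehurst 1, Claybrook 1, Stonebridge 5, Millford 3.
Adams: Oakdale 2, Rivermont 1, Pinehurst 1, Claybrook 2, Stonebridge 4, Millford 3.
Claybrook gets 1 under Webster and 2 under Adams.

1 and 2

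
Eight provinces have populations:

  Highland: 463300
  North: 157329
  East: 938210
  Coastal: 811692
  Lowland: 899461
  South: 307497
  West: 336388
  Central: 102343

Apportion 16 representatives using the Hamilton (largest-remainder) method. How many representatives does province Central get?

The standard divisor is 4016220/16 ≈ 251013.75.
Standard quotas: Highland 1.8457, North 0.6268, East 3.7377, Coastal 3.2337, Lowland 3.5833, South 1.2250, West 1.3401, Central 0.4077.
Lower quotas: Highland 1, North 0, East 3, Coastal 3, Lowland 3, South 1, West 1, Central 0 (sum 12, leaving 4 seats).
Remainders in descending order: Highland 0.8457, East 0.7377, North 0.6268, Lowland 0.5833, Central 0.4077, West 0.3401, Coastal 0.2337, South 0.2250.
The surplus seats go to Highland, East, North, Lowland.
Central receives 0.

0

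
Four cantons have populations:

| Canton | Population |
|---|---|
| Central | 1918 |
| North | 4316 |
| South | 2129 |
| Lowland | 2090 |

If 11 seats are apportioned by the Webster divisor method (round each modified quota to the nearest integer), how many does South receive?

2

Standard divisor 10453/11 ≈ 950.273; standard quotas: Central 2.018, North 4.542, South 2.240, Lowland 2.199.
Rounding to the nearest integer gives Central 2, North 5, South 2, Lowland 2 — total 11, matching the house size, so no adjustment is needed.
South receives 2.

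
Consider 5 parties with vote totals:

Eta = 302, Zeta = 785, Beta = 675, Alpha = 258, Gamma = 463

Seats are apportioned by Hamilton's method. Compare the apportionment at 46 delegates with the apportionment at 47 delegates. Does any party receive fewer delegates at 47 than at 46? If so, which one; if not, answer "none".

At 46 seats: Eta 6, Zeta 14, Beta 12, Alpha 5, Gamma 9.
At 47 seats: Eta 5, Zeta 15, Beta 13, Alpha 5, Gamma 9.
Eta drops from 6 to 5.

Eta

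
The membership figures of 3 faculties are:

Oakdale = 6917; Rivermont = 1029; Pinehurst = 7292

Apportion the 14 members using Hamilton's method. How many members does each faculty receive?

The standard divisor is 15238/14 ≈ 1088.429.
Standard quotas: Oakdale 6.3550, Rivermont 0.9454, Pinehurst 6.6996.
Lower quotas: Oakdale 6, Rivermont 0, Pinehurst 6 (sum 12, leaving 2 seats).
Remainders in descending order: Rivermont 0.9454, Pinehurst 0.6996, Oakdale 0.3550.
Largest remainders: Rivermont, Pinehurst receive the extra seats.

Oakdale: 6, Rivermont: 1, Pinehurst: 7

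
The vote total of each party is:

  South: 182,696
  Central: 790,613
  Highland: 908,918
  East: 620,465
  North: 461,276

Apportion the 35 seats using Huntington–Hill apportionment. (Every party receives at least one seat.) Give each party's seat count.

With divisor 83778: modified quotas South 2.181, Central 9.437, Highland 10.849, East 7.406, North 5.506.
Geometric-mean thresholds: South √(2·3)=2.449, Central √(9·10)=9.487, Highland √(10·11)=10.488, East √(7·8)=7.483, North √(5·6)=5.477.
Each quota rounded against its threshold gives South 2, Central 9, Highland 11, East 7, North 6 (total 35).

South: 2; Central: 9; Highland: 11; East: 7; North: 6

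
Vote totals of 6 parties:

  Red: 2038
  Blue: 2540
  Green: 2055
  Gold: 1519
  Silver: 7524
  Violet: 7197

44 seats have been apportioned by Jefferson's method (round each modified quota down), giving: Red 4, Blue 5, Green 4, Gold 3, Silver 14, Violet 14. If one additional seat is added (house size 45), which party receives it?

Silver

Priority for the next seat is population ÷ (current seats + 1).
Priorities: Red 407.600, Blue 423.333, Green 411.000, Gold 379.750, Silver 501.600, Violet 479.800.
Highest priority: Silver.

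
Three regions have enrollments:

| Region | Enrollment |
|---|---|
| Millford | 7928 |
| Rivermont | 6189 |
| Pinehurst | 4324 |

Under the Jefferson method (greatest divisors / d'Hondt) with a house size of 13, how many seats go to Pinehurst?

3

Standard divisor 18441/13 ≈ 1418.538; standard quotas: Millford 5.589, Rivermont 4.363, Pinehurst 3.048.
Rounding down gives 5, 4, 3 = 12 seats, so the divisor must be adjusted.
With modified divisor 1300: modified quotas Millford 6.098, Rivermont 4.761, Pinehurst 3.326.
Rounding down: Millford 6, Rivermont 4, Pinehurst 3 (total 13).
Pinehurst receives 3.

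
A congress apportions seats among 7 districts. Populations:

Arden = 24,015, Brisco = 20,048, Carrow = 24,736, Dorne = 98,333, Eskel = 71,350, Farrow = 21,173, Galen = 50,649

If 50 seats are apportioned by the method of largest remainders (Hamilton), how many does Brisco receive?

The standard divisor is 310304/50 ≈ 6206.08.
Standard quotas: Arden 3.8696, Brisco 3.2304, Carrow 3.9858, Dorne 15.8446, Eskel 11.4968, Farrow 3.4117, Galen 8.1612.
Lower quotas: Arden 3, Brisco 3, Carrow 3, Dorne 15, Eskel 11, Farrow 3, Galen 8 (sum 46, leaving 4 seats).
Remainders in descending order: Carrow 0.9858, Arden 0.8696, Dorne 0.8446, Eskel 0.4968, Farrow 0.4117, Brisco 0.2304, Galen 0.1612.
Largest remainders: Carrow, Arden, Dorne, Eskel receive the extra seats.
Brisco receives 3.

3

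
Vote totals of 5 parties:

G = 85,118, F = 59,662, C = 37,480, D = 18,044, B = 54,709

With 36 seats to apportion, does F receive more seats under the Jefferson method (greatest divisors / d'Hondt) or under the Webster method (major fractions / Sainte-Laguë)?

Jefferson: G 12, F 9, C 5, D 2, B 8.
Webster: G 12, F 8, C 5, D 3, B 8.
F gets 9 under Jefferson and 8 under Webster.

Jefferson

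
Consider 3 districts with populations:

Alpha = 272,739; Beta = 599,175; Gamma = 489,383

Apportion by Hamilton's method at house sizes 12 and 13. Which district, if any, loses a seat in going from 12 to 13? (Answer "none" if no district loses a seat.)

At 12 seats: Alpha 3, Beta 5, Gamma 4.
At 13 seats: Alpha 2, Beta 6, Gamma 5.
Alpha drops from 3 to 2.

Alpha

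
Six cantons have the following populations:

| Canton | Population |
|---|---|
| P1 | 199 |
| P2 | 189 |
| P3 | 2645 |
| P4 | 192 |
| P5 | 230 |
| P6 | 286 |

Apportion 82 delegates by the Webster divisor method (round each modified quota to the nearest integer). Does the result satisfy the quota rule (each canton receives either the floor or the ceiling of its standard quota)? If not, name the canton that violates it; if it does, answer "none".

P3

Standard quotas: P1 4.362, P2 4.143, P3 57.976, P4 4.209, P5 5.041, P6 6.269.
Webster allocation: P1 4, P2 4, P3 59, P4 4, P5 5, P6 6.
P3 has quota 57.976 (lower 57, upper 58) but receives 59 — outside the quota interval.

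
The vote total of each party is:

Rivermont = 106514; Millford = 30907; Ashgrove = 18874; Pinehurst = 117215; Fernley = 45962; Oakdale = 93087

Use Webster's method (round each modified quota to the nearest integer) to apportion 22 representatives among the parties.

Standard divisor 412559/22 ≈ 18752.682; standard quotas: Rivermont 5.680, Millford 1.648, Ashgrove 1.006, Pinehurst 6.251, Fernley 2.451, Oakdale 4.964.
Rounding to the nearest integer gives Rivermont 6, Millford 2, Ashgrove 1, Pinehurst 6, Fernley 2, Oakdale 5 — total 22, matching the house size, so no adjustment is needed.

Rivermont 6, Millford 2, Ashgrove 1, Pinehurst 6, Fernley 2, Oakdale 5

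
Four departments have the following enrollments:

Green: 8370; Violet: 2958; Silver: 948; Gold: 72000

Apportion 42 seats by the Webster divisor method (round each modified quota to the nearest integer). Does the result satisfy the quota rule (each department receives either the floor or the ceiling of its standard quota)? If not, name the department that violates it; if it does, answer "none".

Gold

Standard quotas: Green 4.171, Violet 1.474, Silver 0.472, Gold 35.882.
Webster allocation: Green 4, Violet 1, Silver 0, Gold 37.
Gold has quota 35.882 (lower 35, upper 36) but receives 37 — outside the quota interval.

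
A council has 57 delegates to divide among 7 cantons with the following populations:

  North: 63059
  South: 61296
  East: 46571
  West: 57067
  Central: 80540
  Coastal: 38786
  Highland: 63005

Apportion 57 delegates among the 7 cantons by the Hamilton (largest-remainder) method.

North: 9, South: 9, East: 6, West: 8, Central: 11, Coastal: 5, Highland: 9

The standard divisor is 410324/57 ≈ 7198.667.
Standard quotas: North 8.7598, South 8.5149, East 6.4694, West 7.9274, Central 11.1882, Coastal 5.3879, Highland 8.7523.
Lower quotas: North 8, South 8, East 6, West 7, Central 11, Coastal 5, Highland 8 (sum 53, leaving 4 seats).
Remainders in descending order: West 0.9274, North 0.7598, Highland 0.7523, South 0.5149, East 0.4694, Coastal 0.3879, Central 0.1882.
The surplus seats go to West, North, Highland, South.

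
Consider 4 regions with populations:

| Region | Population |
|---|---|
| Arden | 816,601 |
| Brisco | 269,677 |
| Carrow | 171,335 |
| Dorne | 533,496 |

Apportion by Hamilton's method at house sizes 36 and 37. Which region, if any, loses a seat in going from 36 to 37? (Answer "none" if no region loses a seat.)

At 36 seats: Arden 16, Brisco 5, Carrow 4, Dorne 11.
At 37 seats: Arden 17, Brisco 6, Carrow 3, Dorne 11.
Carrow drops from 4 to 3.

Carrow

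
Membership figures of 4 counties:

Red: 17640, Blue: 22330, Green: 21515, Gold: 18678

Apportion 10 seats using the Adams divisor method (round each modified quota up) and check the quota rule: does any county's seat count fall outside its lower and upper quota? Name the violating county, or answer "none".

Standard quotas: Red 2.201, Blue 2.786, Green 2.684, Gold 2.330.
Adams allocation: Red 2, Blue 3, Green 3, Gold 2.
Every allocation lies between the lower and upper quota.

none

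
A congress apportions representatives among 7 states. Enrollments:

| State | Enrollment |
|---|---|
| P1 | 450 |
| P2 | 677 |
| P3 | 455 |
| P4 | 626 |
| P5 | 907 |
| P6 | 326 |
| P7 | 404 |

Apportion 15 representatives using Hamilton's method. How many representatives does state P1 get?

Standard divisor: 3845 ÷ 15 ≈ 256.333.
Standard quotas: P1 1.756, P2 2.641, P3 1.775, P4 2.442, P5 3.538, P6 1.272, P7 1.576.
Lower quotas: P1 1, P2 2, P3 1, P4 2, P5 3, P6 1, P7 1 (sum 11, leaving 4 seats).
Remainders in descending order: P3 0.775, P1 0.756, P2 0.641, P7 0.576, P5 0.538, P4 0.442, P6 0.272.
Largest remainders: P3, P1, P2, P7 receive the extra seats.
P1 receives 2.

2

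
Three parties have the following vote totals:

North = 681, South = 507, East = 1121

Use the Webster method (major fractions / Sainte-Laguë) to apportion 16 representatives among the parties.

Standard divisor 2309/16 ≈ 144.312; standard quotas: North 4.719, South 3.513, East 7.768.
Rounding to the nearest integer gives 5, 4, 8 = 17 seats, so the divisor must be adjusted.
With modified divisor 147: modified quotas North 4.633, South 3.449, East 7.626.
Rounding to the nearest integer: North 5, South 3, East 8 (total 16).

North: 5, South: 3, East: 8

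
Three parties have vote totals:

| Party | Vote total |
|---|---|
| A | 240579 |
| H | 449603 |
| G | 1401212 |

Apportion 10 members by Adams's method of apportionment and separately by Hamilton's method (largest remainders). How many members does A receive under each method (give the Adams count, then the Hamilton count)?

2 and 1

Adams: A 2, H 2, G 6.
Hamilton: A 1, H 2, G 7.
A gets 2 under Adams and 1 under Hamilton.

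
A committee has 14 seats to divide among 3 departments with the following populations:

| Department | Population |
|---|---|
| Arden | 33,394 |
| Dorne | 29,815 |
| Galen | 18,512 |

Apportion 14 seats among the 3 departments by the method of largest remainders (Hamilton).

Standard divisor: 81721 ÷ 14 ≈ 5837.214.
Standard quotas: Arden 5.7209, Dorne 5.1077, Galen 3.1714.
Lower quotas: Arden 5, Dorne 5, Galen 3 (sum 13, leaving 1 seat).
Remainders in descending order: Arden 0.7209, Galen 0.1714, Dorne 0.1077.
The surplus seat goes to Arden.

Arden=6; Dorne=5; Galen=3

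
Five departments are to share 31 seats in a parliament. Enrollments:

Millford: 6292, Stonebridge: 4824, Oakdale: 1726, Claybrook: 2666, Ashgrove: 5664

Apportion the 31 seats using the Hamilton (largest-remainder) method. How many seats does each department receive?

The standard divisor is 21172/31 ≈ 682.968.
Standard quotas: Millford 9.2127, Stonebridge 7.0633, Oakdale 2.5272, Claybrook 3.9036, Ashgrove 8.2932.
Lower quotas: Millford 9, Stonebridge 7, Oakdale 2, Claybrook 3, Ashgrove 8 (sum 29, leaving 2 seats).
Remainders in descending order: Claybrook 0.9036, Oakdale 0.5272, Ashgrove 0.2932, Millford 0.2127, Stonebridge 0.0633.
The surplus seats go to Claybrook, Oakdale.

Millford=9, Stonebridge=7, Oakdale=3, Claybrook=4, Ashgrove=8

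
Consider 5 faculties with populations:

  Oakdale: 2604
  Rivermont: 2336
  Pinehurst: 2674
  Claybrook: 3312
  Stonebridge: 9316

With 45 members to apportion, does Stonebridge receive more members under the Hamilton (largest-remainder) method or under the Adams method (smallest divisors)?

Hamilton: Oakdale 6, Rivermont 5, Pinehurst 6, Claybrook 7, Stonebridge 21.
Adams: Oakdale 6, Rivermont 5, Pinehurst 6, Claybrook 8, Stonebridge 20.
Stonebridge gets 21 under Hamilton and 20 under Adams.

Hamilton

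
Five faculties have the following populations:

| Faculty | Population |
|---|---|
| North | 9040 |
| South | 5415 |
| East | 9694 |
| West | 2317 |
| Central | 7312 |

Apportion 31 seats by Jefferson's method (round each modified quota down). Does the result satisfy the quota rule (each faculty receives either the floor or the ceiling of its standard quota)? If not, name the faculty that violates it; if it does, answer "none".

Standard quotas: North 8.297, South 4.970, East 8.897, West 2.126, Central 6.711.
Jefferson allocation: North 8, South 5, East 9, West 2, Central 7.
Every allocation lies between the lower and upper quota.

none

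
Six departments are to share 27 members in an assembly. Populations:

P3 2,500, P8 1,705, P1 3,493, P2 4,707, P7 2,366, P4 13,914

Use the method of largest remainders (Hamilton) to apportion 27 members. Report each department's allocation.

P3 2, P8 2, P1 3, P2 5, P7 2, P4 13

The standard divisor is 28685/27 ≈ 1062.407.
Standard quotas: P3 2.3531, P8 1.6048, P1 3.2878, P2 4.4305, P7 2.2270, P4 13.0967.
Lower quotas: P3 2, P8 1, P1 3, P2 4, P7 2, P4 13 (sum 25, leaving 2 seats).
Remainders in descending order: P8 0.6048, P2 0.4305, P3 0.3531, P1 0.2878, P7 0.2270, P4 0.0967.
The surplus seats go to P8, P2.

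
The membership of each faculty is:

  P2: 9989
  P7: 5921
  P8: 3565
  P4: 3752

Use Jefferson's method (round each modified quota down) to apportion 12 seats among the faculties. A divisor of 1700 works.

With modified divisor 1700: modified quotas P2 5.876, P7 3.483, P8 2.097, P4 2.207.
Rounding down: P2 5, P7 3, P8 2, P4 2 (total 12).

P2 5, P7 3, P8 2, P4 2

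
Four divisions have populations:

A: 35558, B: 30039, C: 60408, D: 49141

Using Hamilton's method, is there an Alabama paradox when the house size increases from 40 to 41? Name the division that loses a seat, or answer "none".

none

At 40 seats: A 8, B 7, C 14, D 11.
At 41 seats: A 8, B 7, C 14, D 12.
No division's allocation decreased.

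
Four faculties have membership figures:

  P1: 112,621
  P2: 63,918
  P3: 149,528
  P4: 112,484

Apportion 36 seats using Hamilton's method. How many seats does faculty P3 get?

13

The standard divisor is 438551/36 ≈ 12181.972.
Standard quotas: P1 9.2449, P2 5.2469, P3 12.2745, P4 9.2336.
Lower quotas: P1 9, P2 5, P3 12, P4 9 (sum 35, leaving 1 seat).
Remainders in descending order: P3 0.2745, P2 0.2469, P1 0.2449, P4 0.2336.
Largest remainder: P3 receives the extra seat.
P3 receives 13.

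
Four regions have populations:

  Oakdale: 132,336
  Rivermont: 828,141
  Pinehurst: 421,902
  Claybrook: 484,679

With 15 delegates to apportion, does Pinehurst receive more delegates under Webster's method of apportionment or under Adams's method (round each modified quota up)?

Webster: Oakdale 1, Rivermont 7, Pinehurst 3, Claybrook 4.
Adams: Oakdale 1, Rivermont 6, Pinehurst 4, Claybrook 4.
Pinehurst gets 3 under Webster and 4 under Adams.

Adams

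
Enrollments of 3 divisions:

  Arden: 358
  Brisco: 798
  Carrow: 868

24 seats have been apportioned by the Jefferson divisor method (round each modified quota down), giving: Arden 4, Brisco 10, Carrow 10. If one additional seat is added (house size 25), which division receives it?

Carrow

Priority for the next seat is population ÷ (current seats + 1).
Priorities: Arden 71.600, Brisco 72.545, Carrow 78.909.
Highest priority: Carrow.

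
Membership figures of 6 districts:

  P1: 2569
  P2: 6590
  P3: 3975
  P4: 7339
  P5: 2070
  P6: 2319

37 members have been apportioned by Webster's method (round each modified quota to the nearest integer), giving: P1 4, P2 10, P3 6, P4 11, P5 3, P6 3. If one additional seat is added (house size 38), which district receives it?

Priority for the next seat is population ÷ (current seats + 0.5).
Priorities: P1 570.889, P2 627.619, P3 611.538, P4 638.174, P5 591.429, P6 662.571.
Highest priority: P6.

P6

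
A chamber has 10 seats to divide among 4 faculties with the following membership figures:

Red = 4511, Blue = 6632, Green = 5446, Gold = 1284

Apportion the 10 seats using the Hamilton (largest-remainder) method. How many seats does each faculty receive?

Red 2, Blue 4, Green 3, Gold 1

Standard divisor: 17873 ÷ 10 ≈ 1787.3.
Standard quotas: Red 2.5239, Blue 3.7106, Green 3.0471, Gold 0.7184.
Lower quotas: Red 2, Blue 3, Green 3, Gold 0 (sum 8, leaving 2 seats).
Remainders in descending order: Gold 0.7184, Blue 0.7106, Red 0.5239, Green 0.0471.
Largest remainders: Gold, Blue receive the extra seats.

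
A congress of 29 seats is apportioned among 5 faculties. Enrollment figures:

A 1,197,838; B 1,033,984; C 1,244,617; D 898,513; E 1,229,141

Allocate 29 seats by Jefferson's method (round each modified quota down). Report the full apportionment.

A: 6, B: 5, C: 7, D: 5, E: 6

Standard divisor 5604093/29 ≈ 193244.586; standard quotas: A 6.199, B 5.351, C 6.441, D 4.650, E 6.361.
Rounding down gives 6, 5, 6, 4, 6 = 27 seats, so the divisor must be adjusted.
With modified divisor 176700: modified quotas A 6.779, B 5.852, C 7.044, D 5.085, E 6.956.
Rounding down: A 6, B 5, C 7, D 5, E 6 (total 29).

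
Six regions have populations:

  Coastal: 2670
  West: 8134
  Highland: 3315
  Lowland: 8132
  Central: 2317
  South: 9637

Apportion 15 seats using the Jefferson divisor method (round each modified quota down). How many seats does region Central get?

Standard divisor 34205/15 ≈ 2280.333; standard quotas: Coastal 1.171, West 3.567, Highland 1.454, Lowland 3.566, Central 1.016, South 4.226.
Rounding down gives 1, 3, 1, 3, 1, 4 = 13 seats, so the divisor must be adjusted.
With modified divisor 2000: modified quotas Coastal 1.335, West 4.067, Highland 1.657, Lowland 4.066, Central 1.159, South 4.819.
Rounding down: Coastal 1, West 4, Highland 1, Lowland 4, Central 1, South 4 (total 15).
Central receives 1.

1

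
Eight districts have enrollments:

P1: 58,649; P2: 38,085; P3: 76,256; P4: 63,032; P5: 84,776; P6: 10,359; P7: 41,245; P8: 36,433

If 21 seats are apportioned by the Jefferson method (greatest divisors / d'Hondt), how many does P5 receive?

5

Standard divisor 408835/21 ≈ 19468.333; standard quotas: P1 3.013, P2 1.956, P3 3.917, P4 3.238, P5 4.355, P6 0.532, P7 2.119, P8 1.871.
Rounding down gives 3, 1, 3, 3, 4, 0, 2, 1 = 17 seats, so the divisor must be adjusted.
With modified divisor 16400: modified quotas P1 3.576, P2 2.322, P3 4.650, P4 3.843, P5 5.169, P6 0.632, P7 2.515, P8 2.222.
Rounding down: P1 3, P2 2, P3 4, P4 3, P5 5, P6 0, P7 2, P8 2 (total 21).
P5 receives 5.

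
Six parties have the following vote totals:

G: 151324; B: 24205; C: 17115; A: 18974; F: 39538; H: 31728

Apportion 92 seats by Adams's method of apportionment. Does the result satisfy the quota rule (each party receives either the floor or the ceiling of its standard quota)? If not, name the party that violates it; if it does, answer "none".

Standard quotas: G 49.214, B 7.872, C 5.566, A 6.171, F 12.859, H 10.319.
Adams allocation: G 48, B 8, C 6, A 6, F 13, H 11.
G has quota 49.214 (lower 49, upper 50) but receives 48 — outside the quota interval.

G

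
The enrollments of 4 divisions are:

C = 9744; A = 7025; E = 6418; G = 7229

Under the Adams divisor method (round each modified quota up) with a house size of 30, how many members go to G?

Standard divisor 30416/30 ≈ 1013.867; standard quotas: C 9.611, A 6.929, E 6.330, G 7.130.
Rounding up gives 10, 7, 7, 8 = 32 seats, so the divisor must be adjusted.
With modified divisor 1080: modified quotas C 9.022, A 6.505, E 5.943, G 6.694.
Rounding up: C 10, A 7, E 6, G 7 (total 30).
G receives 7.

7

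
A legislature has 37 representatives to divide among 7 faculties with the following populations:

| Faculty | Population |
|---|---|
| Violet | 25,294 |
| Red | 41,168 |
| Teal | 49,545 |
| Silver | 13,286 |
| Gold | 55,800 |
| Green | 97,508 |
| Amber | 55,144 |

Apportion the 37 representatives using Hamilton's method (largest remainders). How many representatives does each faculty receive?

Standard divisor: 337745 ÷ 37 ≈ 9128.243.
Standard quotas: Violet 2.7710, Red 4.5100, Teal 5.4277, Silver 1.4555, Gold 6.1129, Green 10.6820, Amber 6.0410.
Lower quotas: Violet 2, Red 4, Teal 5, Silver 1, Gold 6, Green 10, Amber 6 (sum 34, leaving 3 seats).
Remainders in descending order: Violet 0.7710, Green 0.6820, Red 0.5100, Silver 0.4555, Teal 0.4277, Gold 0.1129, Amber 0.0410.
The surplus seats go to Violet, Green, Red.

Violet 3, Red 5, Teal 5, Silver 1, Gold 6, Green 11, Amber 6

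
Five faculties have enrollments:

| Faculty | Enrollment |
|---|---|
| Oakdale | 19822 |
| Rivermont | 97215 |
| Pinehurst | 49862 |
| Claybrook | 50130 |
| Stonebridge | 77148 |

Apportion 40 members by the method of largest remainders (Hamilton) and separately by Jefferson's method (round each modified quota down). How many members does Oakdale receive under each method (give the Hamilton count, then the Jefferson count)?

3 and 2

Hamilton: Oakdale 3, Rivermont 13, Pinehurst 7, Claybrook 7, Stonebridge 10.
Jefferson: Oakdale 2, Rivermont 13, Pinehurst 7, Claybrook 7, Stonebridge 11.
Oakdale gets 3 under Hamilton and 2 under Jefferson.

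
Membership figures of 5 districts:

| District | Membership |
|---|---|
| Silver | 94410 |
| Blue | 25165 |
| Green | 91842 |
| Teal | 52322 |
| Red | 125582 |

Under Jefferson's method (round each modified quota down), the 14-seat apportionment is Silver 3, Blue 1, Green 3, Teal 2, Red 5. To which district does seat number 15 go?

Silver

Priority for the next seat is population ÷ (current seats + 1).
Priorities: Silver 23602.500, Blue 12582.500, Green 22960.500, Teal 17440.667, Red 20930.333.
Highest priority: Silver.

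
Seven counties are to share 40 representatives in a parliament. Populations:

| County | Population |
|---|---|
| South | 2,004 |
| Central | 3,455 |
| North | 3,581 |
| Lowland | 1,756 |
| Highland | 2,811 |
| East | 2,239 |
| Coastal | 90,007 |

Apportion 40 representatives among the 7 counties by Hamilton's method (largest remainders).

South=1; Central=1; North=1; Lowland=1; Highland=1; East=1; Coastal=34

Total 105853; standard divisor 105853/40 ≈ 2646.325.
Standard quotas: South 0.7573, Central 1.3056, North 1.3532, Lowland 0.6636, Highland 1.0622, East 0.8461, Coastal 34.0121.
Lower quotas: South 0, Central 1, North 1, Lowland 0, Highland 1, East 0, Coastal 34 (sum 37, leaving 3 seats).
Remainders in descending order: East 0.8461, South 0.7573, Lowland 0.6636, North 0.3532, Central 0.3056, Highland 0.0622, Coastal 0.0121.
The surplus seats go to East, South, Lowland.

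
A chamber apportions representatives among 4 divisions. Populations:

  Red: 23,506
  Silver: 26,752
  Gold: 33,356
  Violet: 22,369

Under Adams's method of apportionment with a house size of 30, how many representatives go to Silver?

8

Standard divisor 105983/30 ≈ 3532.767; standard quotas: Red 6.654, Silver 7.573, Gold 9.442, Violet 6.332.
Rounding up gives 7, 8, 10, 7 = 32 seats, so the divisor must be adjusted.
With modified divisor 3800: modified quotas Red 6.186, Silver 7.040, Gold 8.778, Violet 5.887.
Rounding up: Red 7, Silver 8, Gold 9, Violet 6 (total 30).
Silver receives 8.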